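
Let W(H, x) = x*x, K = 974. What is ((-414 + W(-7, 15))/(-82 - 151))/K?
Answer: 189/226942 ≈ 0.00083281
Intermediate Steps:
W(H, x) = x**2
((-414 + W(-7, 15))/(-82 - 151))/K = ((-414 + 15**2)/(-82 - 151))/974 = ((-414 + 225)/(-233))*(1/974) = -189*(-1/233)*(1/974) = (189/233)*(1/974) = 189/226942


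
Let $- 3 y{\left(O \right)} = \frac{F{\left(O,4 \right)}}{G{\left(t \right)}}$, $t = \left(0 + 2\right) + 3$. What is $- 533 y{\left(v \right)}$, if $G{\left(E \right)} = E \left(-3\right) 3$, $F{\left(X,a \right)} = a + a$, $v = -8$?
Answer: $- \frac{4264}{135} \approx -31.585$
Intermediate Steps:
$F{\left(X,a \right)} = 2 a$
$t = 5$ ($t = 2 + 3 = 5$)
$G{\left(E \right)} = - 9 E$ ($G{\left(E \right)} = - 3 E 3 = - 9 E$)
$y{\left(O \right)} = \frac{8}{135}$ ($y{\left(O \right)} = - \frac{2 \cdot 4 \frac{1}{\left(-9\right) 5}}{3} = - \frac{8 \frac{1}{-45}}{3} = - \frac{8 \left(- \frac{1}{45}\right)}{3} = \left(- \frac{1}{3}\right) \left(- \frac{8}{45}\right) = \frac{8}{135}$)
$- 533 y{\left(v \right)} = \left(-533\right) \frac{8}{135} = - \frac{4264}{135}$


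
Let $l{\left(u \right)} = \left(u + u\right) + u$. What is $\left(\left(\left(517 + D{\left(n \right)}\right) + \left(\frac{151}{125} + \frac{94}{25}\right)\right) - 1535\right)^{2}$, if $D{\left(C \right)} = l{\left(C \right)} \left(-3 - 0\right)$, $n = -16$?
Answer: $\frac{11800259641}{15625} \approx 7.5522 \cdot 10^{5}$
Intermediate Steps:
$l{\left(u \right)} = 3 u$ ($l{\left(u \right)} = 2 u + u = 3 u$)
$D{\left(C \right)} = - 9 C$ ($D{\left(C \right)} = 3 C \left(-3 - 0\right) = 3 C \left(-3 + 0\right) = 3 C \left(-3\right) = - 9 C$)
$\left(\left(\left(517 + D{\left(n \right)}\right) + \left(\frac{151}{125} + \frac{94}{25}\right)\right) - 1535\right)^{2} = \left(\left(\left(517 - -144\right) + \left(\frac{151}{125} + \frac{94}{25}\right)\right) - 1535\right)^{2} = \left(\left(\left(517 + 144\right) + \left(151 \cdot \frac{1}{125} + 94 \cdot \frac{1}{25}\right)\right) - 1535\right)^{2} = \left(\left(661 + \left(\frac{151}{125} + \frac{94}{25}\right)\right) - 1535\right)^{2} = \left(\left(661 + \frac{621}{125}\right) - 1535\right)^{2} = \left(\frac{83246}{125} - 1535\right)^{2} = \left(- \frac{108629}{125}\right)^{2} = \frac{11800259641}{15625}$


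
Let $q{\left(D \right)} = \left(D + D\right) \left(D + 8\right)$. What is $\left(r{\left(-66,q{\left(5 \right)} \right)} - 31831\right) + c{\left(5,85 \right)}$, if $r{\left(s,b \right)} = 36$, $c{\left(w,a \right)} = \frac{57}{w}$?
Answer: $- \frac{158918}{5} \approx -31784.0$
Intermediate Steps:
$q{\left(D \right)} = 2 D \left(8 + D\right)$
$\left(r{\left(-66,q{\left(5 \right)} \right)} - 31831\right) + c{\left(5,85 \right)} = \left(36 - 31831\right) + \frac{57}{5} = -31795 + 57 \cdot \frac{1}{5} = -31795 + \frac{57}{5} = - \frac{158918}{5}$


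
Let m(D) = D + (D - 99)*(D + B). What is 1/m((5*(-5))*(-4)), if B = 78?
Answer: 1/278 ≈ 0.0035971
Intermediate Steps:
m(D) = D + (-99 + D)*(78 + D) (m(D) = D + (D - 99)*(D + 78) = D + (-99 + D)*(78 + D))
1/m((5*(-5))*(-4)) = 1/(-7722 + ((5*(-5))*(-4))**2 - 20*5*(-5)*(-4)) = 1/(-7722 + (-25*(-4))**2 - (-500)*(-4)) = 1/(-7722 + 100**2 - 20*100) = 1/(-7722 + 10000 - 2000) = 1/278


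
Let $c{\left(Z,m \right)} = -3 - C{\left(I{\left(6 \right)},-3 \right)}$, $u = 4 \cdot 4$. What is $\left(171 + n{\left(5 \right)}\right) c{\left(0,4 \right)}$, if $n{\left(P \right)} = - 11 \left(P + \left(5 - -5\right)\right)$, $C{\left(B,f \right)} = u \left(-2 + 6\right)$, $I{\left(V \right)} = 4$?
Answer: $-402$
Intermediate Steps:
$u = 16$
$C{\left(B,f \right)} = 64$ ($C{\left(B,f \right)} = 16 \left(-2 + 6\right) = 16 \cdot 4 = 64$)
$c{\left(Z,m \right)} = -67$ ($c{\left(Z,m \right)} = -3 - 64 = -67$)
$n{\left(P \right)} = -110 - 11 P$ ($n{\left(P \right)} = - 11 \left(P + \left(5 + 5\right)\right) = - 11 \left(P + 10\right) = - 11 \left(10 + P\right) = -110 - 11 P$)
$\left(171 + n{\left(5 \right)}\right) c{\left(0,4 \right)} = \left(171 - 165\right) \left(-67\right) = 6 \left(-67\right) = -402$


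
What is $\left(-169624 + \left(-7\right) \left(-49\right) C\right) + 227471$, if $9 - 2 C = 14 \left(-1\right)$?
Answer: $\frac{123583}{2} \approx 61792.0$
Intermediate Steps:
$C = \frac{23}{2}$ ($C = \frac{9}{2} - \frac{14 \left(-1\right)}{2} = \frac{9}{2} - -7 = \frac{9}{2} + 7 = \frac{23}{2} \approx 11.5$)
$\left(-169624 + \left(-7\right) \left(-49\right) C\right) + 227471 = \left(-169624 + \left(-7\right) \left(-49\right) \frac{23}{2}\right) + 227471 = \left(-169624 + 343 \cdot \frac{23}{2}\right) + 227471 = \left(-169624 + \frac{7889}{2}\right) + 227471 = - \frac{331359}{2} + 227471 = \frac{123583}{2}$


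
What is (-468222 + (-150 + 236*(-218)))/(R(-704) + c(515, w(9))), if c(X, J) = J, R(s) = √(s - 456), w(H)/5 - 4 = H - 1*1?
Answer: -111390/17 + 3713*I*√290/17 ≈ -6552.4 + 3719.4*I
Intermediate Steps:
w(H) = 15 + 5*H (w(H) = 20 + 5*(H - 1*1) = 20 + 5*(H - 1) = 20 + 5*(-1 + H) = 20 + (-5 + 5*H) = 15 + 5*H)
R(s) = √(-456 + s)
(-468222 + (-150 + 236*(-218)))/(R(-704) + c(515, w(9))) = (-468222 + (-150 + 236*(-218)))/(√(-456 - 704) + (15 + 5*9)) = (-468222 + (-150 - 51448))/(√(-1160) + (15 + 45)) = (-468222 - 51598)/(2*I*√290 + 60) = -519820/(60 + 2*I*√290)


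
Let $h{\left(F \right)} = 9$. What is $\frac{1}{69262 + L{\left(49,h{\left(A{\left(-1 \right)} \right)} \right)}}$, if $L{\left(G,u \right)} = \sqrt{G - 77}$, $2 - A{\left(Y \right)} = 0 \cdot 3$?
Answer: $\frac{34631}{2398612336} - \frac{i \sqrt{7}}{2398612336} \approx 1.4438 \cdot 10^{-5} - 1.103 \cdot 10^{-9} i$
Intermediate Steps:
$A{\left(Y \right)} = 2$ ($A{\left(Y \right)} = 2 - 0 \cdot 3 = 2 - 0 = 2 + 0 = 2$)
$L{\left(G,u \right)} = \sqrt{-77 + G}$
$\frac{1}{69262 + L{\left(49,h{\left(A{\left(-1 \right)} \right)} \right)}} = \frac{1}{69262 + \sqrt{-77 + 49}} = \frac{1}{69262 + \sqrt{-28}} = \frac{1}{69262 + 2 i \sqrt{7}}$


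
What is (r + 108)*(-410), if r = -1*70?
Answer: -15580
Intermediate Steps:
r = -70
(r + 108)*(-410) = (-70 + 108)*(-410) = 38*(-410) = -15580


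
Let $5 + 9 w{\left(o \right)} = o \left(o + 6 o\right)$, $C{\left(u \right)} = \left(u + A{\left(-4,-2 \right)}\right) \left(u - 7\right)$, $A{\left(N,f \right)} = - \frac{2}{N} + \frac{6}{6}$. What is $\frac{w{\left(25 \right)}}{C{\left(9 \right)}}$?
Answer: $\frac{4370}{189} \approx 23.122$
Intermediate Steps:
$A{\left(N,f \right)} = 1 - \frac{2}{N}$ ($A{\left(N,f \right)} = - \frac{2}{N} + 6 \cdot \frac{1}{6} = - \frac{2}{N} + 1 = 1 - \frac{2}{N}$)
$C{\left(u \right)} = \left(-7 + u\right) \left(\frac{3}{2} + u\right)$ ($C{\left(u \right)} = \left(u + \frac{-2 - 4}{-4}\right) \left(u - 7\right) = \left(u - - \frac{3}{2}\right) \left(-7 + u\right) = \left(u + \frac{3}{2}\right) \left(-7 + u\right) = \left(\frac{3}{2} + u\right) \left(-7 + u\right) = \left(-7 + u\right) \left(\frac{3}{2} + u\right)$)
$w{\left(o \right)} = - \frac{5}{9} + \frac{7 o^{2}}{9}$ ($w{\left(o \right)} = - \frac{5}{9} + \frac{o \left(o + 6 o\right)}{9} = - \frac{5}{9} + \frac{o 7 o}{9} = - \frac{5}{9} + \frac{7 o^{2}}{9}$)
$\frac{w{\left(25 \right)}}{C{\left(9 \right)}} = \frac{- \frac{5}{9} + \frac{7 \cdot 25^{2}}{9}}{- \frac{21}{2} + 9^{2} - \frac{99}{2}} = \frac{- \frac{5}{9} + \frac{7}{9} \cdot 625}{- \frac{21}{2} + 81 - \frac{99}{2}} = \frac{- \frac{5}{9} + \frac{4375}{9}}{21} = \frac{4370}{9} \cdot \frac{1}{21} = \frac{4370}{189}$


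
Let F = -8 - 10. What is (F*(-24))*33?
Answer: 14256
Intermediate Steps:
F = -18
(F*(-24))*33 = -18*(-24)*33 = 432*33 = 14256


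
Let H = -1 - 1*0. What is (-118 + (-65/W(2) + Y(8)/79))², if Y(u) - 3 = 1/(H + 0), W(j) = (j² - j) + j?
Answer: 1799032225/99856 ≈ 18016.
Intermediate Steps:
H = -1 (H = -1 + 0 = -1)
W(j) = j²
Y(u) = 2 (Y(u) = 3 + 1/(-1 + 0) = 3 + 1/(-1) = 3 - 1 = 2)
(-118 + (-65/W(2) + Y(8)/79))² = (-118 + (-65/(2²) + 2/79))² = (-118 + (-65/4 + 2*(1/79)))² = (-118 + (-65*¼ + 2/79))² = (-118 + (-65/4 + 2/79))² = (-118 - 5127/316)² = (-42415/316)² = 1799032225/99856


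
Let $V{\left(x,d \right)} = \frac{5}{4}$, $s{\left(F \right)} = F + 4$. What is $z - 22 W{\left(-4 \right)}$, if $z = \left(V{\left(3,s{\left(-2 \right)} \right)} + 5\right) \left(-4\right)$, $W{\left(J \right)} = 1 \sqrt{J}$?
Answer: $-25 - 44 i \approx -25.0 - 44.0 i$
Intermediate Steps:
$s{\left(F \right)} = 4 + F$
$V{\left(x,d \right)} = \frac{5}{4}$ ($V{\left(x,d \right)} = 5 \cdot \frac{1}{4} = \frac{5}{4}$)
$W{\left(J \right)} = \sqrt{J}$
$z = -25$ ($z = \left(\frac{5}{4} + 5\right) \left(-4\right) = \frac{25}{4} \left(-4\right) = -25$)
$z - 22 W{\left(-4 \right)} = -25 - 22 \sqrt{-4} = -25 - 22 \cdot 2 i = -25 - 44 i$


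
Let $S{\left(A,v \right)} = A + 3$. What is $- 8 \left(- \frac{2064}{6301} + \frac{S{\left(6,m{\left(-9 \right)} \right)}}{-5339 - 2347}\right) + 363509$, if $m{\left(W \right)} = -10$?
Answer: $\frac{978037855071}{2690527} \approx 3.6351 \cdot 10^{5}$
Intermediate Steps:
$S{\left(A,v \right)} = 3 + A$
$- 8 \left(- \frac{2064}{6301} + \frac{S{\left(6,m{\left(-9 \right)} \right)}}{-5339 - 2347}\right) + 363509 = - 8 \left(- \frac{2064}{6301} + \frac{3 + 6}{-5339 - 2347}\right) + 363509 = - 8 \left(\left(-2064\right) \frac{1}{6301} + \frac{9}{-7686}\right) + 363509 = - 8 \left(- \frac{2064}{6301} + 9 \left(- \frac{1}{7686}\right)\right) + 363509 = - 8 \left(- \frac{2064}{6301} - \frac{1}{854}\right) + 363509 = \left(-8\right) \left(- \frac{1768957}{5381054}\right) + 363509 = \frac{7075828}{2690527} + 363509 = \frac{978037855071}{2690527}$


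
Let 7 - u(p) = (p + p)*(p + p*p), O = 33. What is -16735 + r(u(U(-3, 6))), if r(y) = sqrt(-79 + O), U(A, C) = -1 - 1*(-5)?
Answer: -16735 + I*sqrt(46) ≈ -16735.0 + 6.7823*I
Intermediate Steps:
U(A, C) = 4 (U(A, C) = -1 + 5 = 4)
u(p) = 7 - 2*p*(p + p**2) (u(p) = 7 - (p + p)*(p + p*p) = 7 - 2*p*(p + p**2))
r(y) = I*sqrt(46) (r(y) = sqrt(-79 + 33) = sqrt(-46) = I*sqrt(46))
-16735 + r(u(U(-3, 6))) = -16735 + I*sqrt(46)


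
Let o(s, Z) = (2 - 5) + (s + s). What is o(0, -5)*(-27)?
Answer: 81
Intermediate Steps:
o(s, Z) = -3 + 2*s
o(0, -5)*(-27) = (-3 + 2*0)*(-27) = (-3 + 0)*(-27) = -3*(-27) = 81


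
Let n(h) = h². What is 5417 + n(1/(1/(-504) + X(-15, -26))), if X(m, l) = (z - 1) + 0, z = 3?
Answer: 5493357449/1014049 ≈ 5417.3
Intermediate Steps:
X(m, l) = 2 (X(m, l) = (3 - 1) + 0 = 2 + 0 = 2)
5417 + n(1/(1/(-504) + X(-15, -26))) = 5417 + (1/(1/(-504) + 2))² = 5417 + (1/(-1/504 + 2))² = 5417 + (1/(1007/504))² = 5417 + (504/1007)² = 5417 + 254016/1014049 = 5493357449/1014049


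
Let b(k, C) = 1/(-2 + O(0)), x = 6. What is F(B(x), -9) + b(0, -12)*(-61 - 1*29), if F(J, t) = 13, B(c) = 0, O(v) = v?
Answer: 58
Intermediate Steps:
b(k, C) = -½ (b(k, C) = 1/(-2 + 0) = 1/(-2) = -½)
F(B(x), -9) + b(0, -12)*(-61 - 1*29) = 13 - (-61 - 1*29)/2 = 13 - (-61 - 29)/2 = 13 - ½*(-90) = 13 + 45 = 58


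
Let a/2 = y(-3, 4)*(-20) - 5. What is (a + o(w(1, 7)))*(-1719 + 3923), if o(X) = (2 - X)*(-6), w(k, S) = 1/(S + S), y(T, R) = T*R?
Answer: 7072636/7 ≈ 1.0104e+6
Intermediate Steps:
y(T, R) = R*T
w(k, S) = 1/(2*S)
a = 470 (a = 2*((4*(-3))*(-20) - 5) = 2*(-12*(-20) - 5) = 2*(240 - 5) = 2*235 = 470)
o(X) = -12 + 6*X
(a + o(w(1, 7)))*(-1719 + 3923) = (470 + (-12 + 6*((½)/7)))*(-1719 + 3923) = (470 + (-12 + 6*((½)*(⅐))))*2204 = (470 + (-12 + 6*(1/14)))*2204 = (470 + (-12 + 3/7))*2204 = (470 - 81/7)*2204 = (3209/7)*2204 = 7072636/7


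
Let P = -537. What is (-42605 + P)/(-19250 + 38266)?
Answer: -21571/9508 ≈ -2.2687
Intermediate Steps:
(-42605 + P)/(-19250 + 38266) = (-42605 - 537)/(-19250 + 38266) = -43142/19016 = -43142*1/19016 = -21571/9508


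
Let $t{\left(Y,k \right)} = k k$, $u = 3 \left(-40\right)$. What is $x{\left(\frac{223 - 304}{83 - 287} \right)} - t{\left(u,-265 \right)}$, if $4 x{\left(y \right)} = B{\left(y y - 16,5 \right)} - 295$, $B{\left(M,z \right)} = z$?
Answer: $- \frac{140595}{2} \approx -70298.0$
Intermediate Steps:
$u = -120$
$t{\left(Y,k \right)} = k^{2}$
$x{\left(y \right)} = - \frac{145}{2}$ ($x{\left(y \right)} = \frac{5 - 295}{4} = \frac{1}{4} \left(-290\right) = - \frac{145}{2}$)
$x{\left(\frac{223 - 304}{83 - 287} \right)} - t{\left(u,-265 \right)} = - \frac{145}{2} - \left(-265\right)^{2} = - \frac{145}{2} - 70225 = - \frac{140595}{2}$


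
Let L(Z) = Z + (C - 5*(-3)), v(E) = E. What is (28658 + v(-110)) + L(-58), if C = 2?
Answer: 28507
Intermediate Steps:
L(Z) = 17 + Z (L(Z) = Z + (2 - 5*(-3)) = Z + (2 + 15) = Z + 17 = 17 + Z)
(28658 + v(-110)) + L(-58) = (28658 - 110) + (17 - 58) = 28548 - 41 = 28507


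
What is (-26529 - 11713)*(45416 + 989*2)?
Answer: -1812441348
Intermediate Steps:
(-26529 - 11713)*(45416 + 989*2) = -38242*(45416 + 1978) = -38242*47394 = -1812441348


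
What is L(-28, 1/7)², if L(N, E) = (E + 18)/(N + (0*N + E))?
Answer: 16129/38025 ≈ 0.42417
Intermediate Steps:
L(N, E) = (18 + E)/(E + N) (L(N, E) = (18 + E)/(N + (0 + E)) = (18 + E)/(N + E) = (18 + E)/(E + N))
L(-28, 1/7)² = ((18 + 1/7)/(1/7 - 28))² = ((18 + ⅐)/(⅐ - 28))² = ((127/7)/(-195/7))² = (-7/195*127/7)² = (-127/195)² = 16129/38025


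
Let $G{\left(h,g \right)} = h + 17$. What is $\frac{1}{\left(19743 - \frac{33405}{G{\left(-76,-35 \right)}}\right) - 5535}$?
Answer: $\frac{59}{871677} \approx 6.7686 \cdot 10^{-5}$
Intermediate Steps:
$G{\left(h,g \right)} = 17 + h$
$\frac{1}{\left(19743 - \frac{33405}{G{\left(-76,-35 \right)}}\right) - 5535} = \frac{1}{\left(19743 - \frac{33405}{17 - 76}\right) - 5535} = \frac{1}{\left(19743 - \frac{33405}{-59}\right) - 5535} = \frac{1}{\left(19743 - 33405 \left(- \frac{1}{59}\right)\right) - 5535} = \frac{1}{\left(19743 - - \frac{33405}{59}\right) - 5535} = \frac{1}{\left(19743 + \frac{33405}{59}\right) - 5535} = \frac{1}{\frac{1198242}{59} - 5535} = \frac{1}{\frac{871677}{59}} = \frac{59}{871677}$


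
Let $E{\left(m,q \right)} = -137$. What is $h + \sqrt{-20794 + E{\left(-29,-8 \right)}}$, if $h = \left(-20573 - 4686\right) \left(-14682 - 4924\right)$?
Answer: $495227954 + i \sqrt{20931} \approx 4.9523 \cdot 10^{8} + 144.68 i$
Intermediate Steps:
$h = 495227954$ ($h = \left(-25259\right) \left(-19606\right) = 495227954$)
$h + \sqrt{-20794 + E{\left(-29,-8 \right)}} = 495227954 + \sqrt{-20794 - 137} = 495227954 + \sqrt{-20931} = 495227954 + i \sqrt{20931}$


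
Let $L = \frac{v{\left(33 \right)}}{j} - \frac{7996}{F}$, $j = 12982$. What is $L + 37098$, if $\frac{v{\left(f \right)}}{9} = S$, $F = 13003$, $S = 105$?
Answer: $\frac{6262234370471}{168804946} \approx 37097.0$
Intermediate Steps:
$v{\left(f \right)} = 945$ ($v{\left(f \right)} = 9 \cdot 105 = 945$)
$L = - \frac{91516237}{168804946}$ ($L = \frac{945}{12982} - \frac{7996}{13003} = - \frac{91516237}{168804946} \approx -0.54214$)
$L + 37098 = - \frac{91516237}{168804946} + 37098 = \frac{6262234370471}{168804946}$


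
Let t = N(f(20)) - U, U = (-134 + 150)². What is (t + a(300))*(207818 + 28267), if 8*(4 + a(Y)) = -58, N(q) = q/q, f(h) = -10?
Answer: -251430525/4 ≈ -6.2858e+7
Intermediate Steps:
N(q) = 1
a(Y) = -45/4 (a(Y) = -4 + (⅛)*(-58) = -4 - 29/4 = -45/4)
U = 256 (U = 16² = 256)
t = -255 (t = 1 - 1*256 = 1 - 256 = -255)
(t + a(300))*(207818 + 28267) = (-255 - 45/4)*(207818 + 28267) = -1065/4*236085 = -251430525/4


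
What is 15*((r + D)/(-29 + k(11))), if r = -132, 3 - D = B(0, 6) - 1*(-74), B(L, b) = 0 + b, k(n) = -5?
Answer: 3135/34 ≈ 92.206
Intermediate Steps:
B(L, b) = b
D = -77 (D = 3 - (6 - 1*(-74)) = 3 - (6 + 74) = 3 - 1*80 = 3 - 80 = -77)
15*((r + D)/(-29 + k(11))) = 15*((-132 - 77)/(-29 - 5)) = 15*(-209/(-34)) = 15*(-209*(-1/34)) = 15*(209/34) = 3135/34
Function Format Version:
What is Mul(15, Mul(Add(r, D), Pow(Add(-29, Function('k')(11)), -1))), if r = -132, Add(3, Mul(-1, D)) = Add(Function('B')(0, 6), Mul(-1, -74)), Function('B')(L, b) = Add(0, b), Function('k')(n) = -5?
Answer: Rational(3135, 34) ≈ 92.206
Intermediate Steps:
Function('B')(L, b) = b
D = -77 (D = Add(3, Mul(-1, Add(6, Mul(-1, -74)))) = Add(3, Mul(-1, Add(6, 74))) = Add(3, Mul(-1, 80)) = Add(3, -80) = -77)
Mul(15, Mul(Add(r, D), Pow(Add(-29, Function('k')(11)), -1))) = Mul(15, Mul(Add(-132, -77), Pow(Add(-29, -5), -1))) = Mul(15, Mul(-209, Pow(-34, -1))) = Mul(15, Mul(-209, Rational(-1, 34))) = Mul(15, Rational(209, 34)) = Rational(3135, 34)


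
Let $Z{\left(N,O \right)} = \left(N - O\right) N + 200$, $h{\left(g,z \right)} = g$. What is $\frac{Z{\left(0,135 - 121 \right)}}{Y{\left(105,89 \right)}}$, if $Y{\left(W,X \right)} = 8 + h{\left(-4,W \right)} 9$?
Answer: $- \frac{50}{7} \approx -7.1429$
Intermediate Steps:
$Y{\left(W,X \right)} = -28$ ($Y{\left(W,X \right)} = 8 - 36 = -28$)
$Z{\left(N,O \right)} = 200 + N \left(N - O\right)$ ($Z{\left(N,O \right)} = N \left(N - O\right) + 200 = 200 + N \left(N - O\right)$)
$\frac{Z{\left(0,135 - 121 \right)}}{Y{\left(105,89 \right)}} = \frac{200 + 0^{2} - 0 \left(135 - 121\right)}{-28} = \left(200 + 0 - 0 \cdot 14\right) \left(- \frac{1}{28}\right) = \left(200 + 0 + 0\right) \left(- \frac{1}{28}\right) = 200 \left(- \frac{1}{28}\right) = - \frac{50}{7}$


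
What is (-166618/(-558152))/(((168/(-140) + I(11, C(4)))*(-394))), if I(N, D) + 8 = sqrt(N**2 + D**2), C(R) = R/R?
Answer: -9580535/51349425848 - 2082725*sqrt(122)/102698851696 ≈ -0.00041057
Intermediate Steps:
C(R) = 1
I(N, D) = -8 + sqrt(D**2 + N**2) (I(N, D) = -8 + sqrt(N**2 + D**2) = -8 + sqrt(D**2 + N**2))
(-166618/(-558152))/(((168/(-140) + I(11, C(4)))*(-394))) = (-166618/(-558152))/(((168/(-140) + (-8 + sqrt(1**2 + 11**2)))*(-394))) = (-166618*(-1/558152))/(((168*(-1/140) + (-8 + sqrt(1 + 121)))*(-394))) = 83309/(279076*(((-6/5 + (-8 + sqrt(122)))*(-394)))) = 83309/(279076*(((-46/5 + sqrt(122))*(-394)))) = 83309/(279076*(18124/5 - 394*sqrt(122)))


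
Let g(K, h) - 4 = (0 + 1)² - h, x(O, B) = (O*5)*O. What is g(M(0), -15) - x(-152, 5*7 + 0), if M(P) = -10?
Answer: -115500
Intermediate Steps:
x(O, B) = 5*O² (x(O, B) = (5*O)*O = 5*O²)
g(K, h) = 5 - h (g(K, h) = 4 + ((0 + 1)² - h) = 4 + (1² - h) = 4 + (1 - h) = 5 - h)
g(M(0), -15) - x(-152, 5*7 + 0) = (5 - 1*(-15)) - 5*(-152)² = (5 + 15) - 5*23104 = 20 - 1*115520 = 20 - 115520 = -115500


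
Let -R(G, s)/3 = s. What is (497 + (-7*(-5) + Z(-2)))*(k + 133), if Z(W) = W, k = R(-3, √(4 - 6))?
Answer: 70490 - 1590*I*√2 ≈ 70490.0 - 2248.6*I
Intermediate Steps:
R(G, s) = -3*s
k = -3*I*√2 (k = -3*√(4 - 6) = -3*I*√2 ≈ -4.2426*I)
(497 + (-7*(-5) + Z(-2)))*(k + 133) = (497 + (-7*(-5) - 2))*(-3*I*√2 + 133) = (497 + (35 - 2))*(133 - 3*I*√2) = (497 + 33)*(133 - 3*I*√2) = 530*(133 - 3*I*√2) = 70490 - 1590*I*√2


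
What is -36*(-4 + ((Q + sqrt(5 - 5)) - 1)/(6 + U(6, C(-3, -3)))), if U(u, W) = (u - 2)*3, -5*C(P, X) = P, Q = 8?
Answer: 130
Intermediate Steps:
C(P, X) = -P/5
U(u, W) = -6 + 3*u (U(u, W) = (-2 + u)*3 = -6 + 3*u)
-36*(-4 + ((Q + sqrt(5 - 5)) - 1)/(6 + U(6, C(-3, -3)))) = -36*(-4 + ((8 + sqrt(5 - 5)) - 1)/(6 + (-6 + 3*6))) = -36*(-4 + ((8 + sqrt(0)) - 1)/(6 + (-6 + 18))) = -36*(-4 + ((8 + 0) - 1)/(6 + 12)) = -36*(-4 + (8 - 1)/18) = -36*(-4 + 7*(1/18)) = -36*(-4 + 7/18) = -36*(-65/18) = 130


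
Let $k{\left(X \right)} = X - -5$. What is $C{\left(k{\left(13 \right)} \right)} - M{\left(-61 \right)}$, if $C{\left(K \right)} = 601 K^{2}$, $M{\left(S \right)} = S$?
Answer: $194785$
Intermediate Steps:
$k{\left(X \right)} = 5 + X$ ($k{\left(X \right)} = X + 5 = 5 + X$)
$C{\left(k{\left(13 \right)} \right)} - M{\left(-61 \right)} = 601 \left(5 + 13\right)^{2} - -61 = 601 \cdot 18^{2} + 61 = 601 \cdot 324 + 61 = 194724 + 61 = 194785$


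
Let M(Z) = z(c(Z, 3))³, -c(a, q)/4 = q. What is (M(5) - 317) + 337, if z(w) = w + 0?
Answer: -1708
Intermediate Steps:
c(a, q) = -4*q
z(w) = w
M(Z) = -1728 (M(Z) = (-4*3)³ = (-12)³ = -1728)
(M(5) - 317) + 337 = (-1728 - 317) + 337 = -2045 + 337 = -1708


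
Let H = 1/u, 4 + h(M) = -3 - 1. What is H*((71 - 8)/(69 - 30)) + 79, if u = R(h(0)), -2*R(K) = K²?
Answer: 32843/416 ≈ 78.949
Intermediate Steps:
h(M) = -8 (h(M) = -4 + (-3 - 1) = -4 - 4 = -8)
R(K) = -K²/2
u = -32 (u = -½*(-8)² = -½*64 = -32)
H = -1/32 (H = 1/(-32) = -1/32 ≈ -0.031250)
H*((71 - 8)/(69 - 30)) + 79 = -(71 - 8)/(32*(69 - 30)) + 79 = -63/(32*39) + 79 = -1/32*21/13 + 79 = -21/416 + 79 = 32843/416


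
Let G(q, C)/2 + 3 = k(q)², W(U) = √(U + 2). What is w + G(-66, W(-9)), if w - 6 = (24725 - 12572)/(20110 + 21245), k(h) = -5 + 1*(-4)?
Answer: 2237221/13785 ≈ 162.29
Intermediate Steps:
k(h) = -9 (k(h) = -5 - 4 = -9)
w = 86761/13785 (w = 6 + (24725 - 12572)/(20110 + 21245) = 6 + 12153/41355 = 6 + 12153*(1/41355) = 6 + 4051/13785 = 86761/13785 ≈ 6.2939)
W(U) = √(2 + U)
G(q, C) = 156 (G(q, C) = -6 + 2*(-9)² = -6 + 2*81 = -6 + 162 = 156)
w + G(-66, W(-9)) = 86761/13785 + 156 = 2237221/13785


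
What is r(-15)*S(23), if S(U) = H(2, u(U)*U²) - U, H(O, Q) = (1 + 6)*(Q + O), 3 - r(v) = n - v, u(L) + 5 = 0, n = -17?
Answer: -92620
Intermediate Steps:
u(L) = -5 (u(L) = -5 + 0 = -5)
r(v) = 20 + v (r(v) = 3 - (-17 - v) = 3 + (17 + v) = 20 + v)
H(O, Q) = 7*O + 7*Q (H(O, Q) = 7*(O + Q) = 7*O + 7*Q)
S(U) = 14 - U - 35*U² (S(U) = (7*2 + 7*(-5*U²)) - U = (14 - 35*U²) - U = 14 - U - 35*U²)
r(-15)*S(23) = (20 - 15)*(14 - 1*23 - 35*23²) = 5*(14 - 23 - 35*529) = 5*(14 - 23 - 18515) = 5*(-18524) = -92620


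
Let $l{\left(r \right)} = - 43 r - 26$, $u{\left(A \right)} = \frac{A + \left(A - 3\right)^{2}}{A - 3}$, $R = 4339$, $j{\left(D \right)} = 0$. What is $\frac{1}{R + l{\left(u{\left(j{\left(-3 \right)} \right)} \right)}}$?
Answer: $\frac{1}{4442} \approx 0.00022512$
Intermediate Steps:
$u{\left(A \right)} = \frac{A + \left(-3 + A\right)^{2}}{-3 + A}$
$l{\left(r \right)} = -26 - 43 r$
$\frac{1}{R + l{\left(u{\left(j{\left(-3 \right)} \right)} \right)}} = \frac{1}{4339 - \left(26 + 43 \left(-3 + 0 + \frac{0}{-3 + 0}\right)\right)} = \frac{1}{4339 - \left(26 + 43 \left(-3 + 0 + \frac{0}{-3}\right)\right)} = \frac{1}{4339 - \left(26 + 43 \left(-3 + 0 + 0 \left(- \frac{1}{3}\right)\right)\right)} = \frac{1}{4339 - \left(26 + 43 \left(-3 + 0 + 0\right)\right)} = \frac{1}{4339 - -103} = \frac{1}{4339 + \left(-26 + 129\right)} = \frac{1}{4339 + 103} = \frac{1}{4442}$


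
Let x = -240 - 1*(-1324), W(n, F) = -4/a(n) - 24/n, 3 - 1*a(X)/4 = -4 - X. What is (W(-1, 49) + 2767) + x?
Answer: 23249/6 ≈ 3874.8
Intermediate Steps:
a(X) = 28 + 4*X (a(X) = 12 - 4*(-4 - X) = 12 + (16 + 4*X) = 28 + 4*X)
W(n, F) = -24/n - 4/(28 + 4*n) (W(n, F) = -4/(28 + 4*n) - 24/n = -24/n - 4/(28 + 4*n))
x = 1084 (x = -240 + 1324 = 1084)
(W(-1, 49) + 2767) + x = ((-168 - 25*(-1))/((-1)*(7 - 1)) + 2767) + 1084 = (-1*(-168 + 25)/6 + 2767) + 1084 = (-1*⅙*(-143) + 2767) + 1084 = (143/6 + 2767) + 1084 = 16745/6 + 1084 = 23249/6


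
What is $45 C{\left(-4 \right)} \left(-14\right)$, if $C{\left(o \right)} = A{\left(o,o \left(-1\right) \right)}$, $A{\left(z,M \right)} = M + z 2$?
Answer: $2520$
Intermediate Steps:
$A{\left(z,M \right)} = M + 2 z$
$C{\left(o \right)} = o$ ($C{\left(o \right)} = o \left(-1\right) + 2 o = - o + 2 o = o$)
$45 C{\left(-4 \right)} \left(-14\right) = 45 \left(-4\right) \left(-14\right) = \left(-180\right) \left(-14\right) = 2520$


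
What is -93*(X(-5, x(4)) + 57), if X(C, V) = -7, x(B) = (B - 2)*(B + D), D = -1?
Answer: -4650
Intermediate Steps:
x(B) = (-1 + B)*(-2 + B) (x(B) = (B - 2)*(B - 1) = (-2 + B)*(-1 + B) = (-1 + B)*(-2 + B))
-93*(X(-5, x(4)) + 57) = -93*(-7 + 57) = -93*50 = -4650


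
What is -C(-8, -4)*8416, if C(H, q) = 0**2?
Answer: 0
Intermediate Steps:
C(H, q) = 0
-C(-8, -4)*8416 = -0*8416 = -1*0 = 0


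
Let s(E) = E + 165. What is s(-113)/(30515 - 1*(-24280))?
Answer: 4/4215 ≈ 0.00094899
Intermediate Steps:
s(E) = 165 + E
s(-113)/(30515 - 1*(-24280)) = (165 - 113)/(30515 - 1*(-24280)) = 52/(30515 + 24280) = 52/54795 = 52*(1/54795) = 4/4215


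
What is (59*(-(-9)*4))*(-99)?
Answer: -210276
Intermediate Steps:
(59*(-(-9)*4))*(-99) = (59*(-3*(-12)))*(-99) = (59*36)*(-99) = 2124*(-99) = -210276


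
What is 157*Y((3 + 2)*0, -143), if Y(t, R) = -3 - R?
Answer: 21980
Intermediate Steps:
157*Y((3 + 2)*0, -143) = 157*(-3 - 1*(-143)) = 157*(-3 + 143) = 157*140 = 21980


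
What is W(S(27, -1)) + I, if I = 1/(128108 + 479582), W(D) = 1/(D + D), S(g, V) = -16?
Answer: -303829/9723040 ≈ -0.031248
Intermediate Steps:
W(D) = 1/(2*D)
I = 1/607690 ≈ 1.6456e-6
W(S(27, -1)) + I = (½)/(-16) + 1/607690 = (½)*(-1/16) + 1/607690 = -1/32 + 1/607690 = -303829/9723040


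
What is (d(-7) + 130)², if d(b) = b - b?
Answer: 16900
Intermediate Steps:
d(b) = 0
(d(-7) + 130)² = (0 + 130)² = 130² = 16900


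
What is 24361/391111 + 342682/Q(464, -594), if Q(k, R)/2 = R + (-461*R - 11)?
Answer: 1248635280/1811235041 ≈ 0.68938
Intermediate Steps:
Q(k, R) = -22 - 920*R (Q(k, R) = 2*(R + (-461*R - 11)) = 2*(R + (-11 - 461*R)) = 2*(-11 - 460*R) = -22 - 920*R)
24361/391111 + 342682/Q(464, -594) = 24361/391111 + 342682/(-22 - 920*(-594)) = 24361*(1/391111) + 342682/(-22 + 546480) = 24361/391111 + 342682/546458 = 24361/391111 + 342682*(1/546458) = 24361/391111 + 171341/273229 = 1248635280/1811235041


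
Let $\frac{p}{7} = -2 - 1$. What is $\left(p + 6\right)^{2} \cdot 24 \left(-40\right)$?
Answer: $-216000$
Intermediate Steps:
$p = -21$ ($p = 7 \left(-2 - 1\right) = 7 \left(-3\right) = -21$)
$\left(p + 6\right)^{2} \cdot 24 \left(-40\right) = \left(-21 + 6\right)^{2} \cdot 24 \left(-40\right) = \left(-15\right)^{2} \cdot 24 \left(-40\right) = 225 \cdot 24 \left(-40\right) = 5400 \left(-40\right) = -216000$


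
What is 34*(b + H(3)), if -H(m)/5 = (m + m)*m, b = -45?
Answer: -4590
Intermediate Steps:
H(m) = -10*m² (H(m) = -5*(m + m)*m = -5*2*m*m = -10*m²)
34*(b + H(3)) = 34*(-45 - 10*3²) = 34*(-45 - 10*9) = 34*(-45 - 90) = 34*(-135) = -4590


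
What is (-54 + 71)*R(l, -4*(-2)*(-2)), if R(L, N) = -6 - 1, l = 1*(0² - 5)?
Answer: -119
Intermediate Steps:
l = -5 (l = 1*(0 - 5) = 1*(-5) = -5)
R(L, N) = -7
(-54 + 71)*R(l, -4*(-2)*(-2)) = (-54 + 71)*(-7) = 17*(-7) = -119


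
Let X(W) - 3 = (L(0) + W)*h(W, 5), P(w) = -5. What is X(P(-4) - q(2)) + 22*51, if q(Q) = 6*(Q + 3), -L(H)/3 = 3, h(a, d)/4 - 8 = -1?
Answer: -107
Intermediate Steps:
h(a, d) = 28 (h(a, d) = 32 + 4*(-1) = 32 - 4 = 28)
L(H) = -9 (L(H) = -3*3 = -9)
q(Q) = 18 + 6*Q (q(Q) = 6*(3 + Q) = 18 + 6*Q)
X(W) = -249 + 28*W (X(W) = 3 + (-9 + W)*28 = 3 + (-252 + 28*W) = -249 + 28*W)
X(P(-4) - q(2)) + 22*51 = (-249 + 28*(-5 - (18 + 6*2))) + 22*51 = (-249 + 28*(-5 - (18 + 12))) + 1122 = (-249 + 28*(-5 - 1*30)) + 1122 = (-249 + 28*(-5 - 30)) + 1122 = (-249 + 28*(-35)) + 1122 = (-249 - 980) + 1122 = -1229 + 1122 = -107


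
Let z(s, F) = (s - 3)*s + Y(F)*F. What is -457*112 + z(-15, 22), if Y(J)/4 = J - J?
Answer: -50914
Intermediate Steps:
Y(J) = 0 (Y(J) = 4*(J - J) = 4*0 = 0)
z(s, F) = s*(-3 + s) (z(s, F) = (s - 3)*s + 0*F = (-3 + s)*s + 0 = s*(-3 + s) + 0 = s*(-3 + s))
-457*112 + z(-15, 22) = -457*112 - 15*(-3 - 15) = -51184 - 15*(-18) = -51184 + 270 = -50914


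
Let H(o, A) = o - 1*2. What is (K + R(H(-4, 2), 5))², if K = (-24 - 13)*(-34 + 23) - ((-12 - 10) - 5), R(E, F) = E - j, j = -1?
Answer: 184041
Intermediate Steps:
H(o, A) = -2 + o (H(o, A) = o - 2 = -2 + o)
R(E, F) = 1 + E (R(E, F) = E - 1*(-1) = E + 1 = 1 + E)
K = 434 (K = -37*(-11) - (-22 - 5) = 407 - 1*(-27) = 407 + 27 = 434)
(K + R(H(-4, 2), 5))² = (434 + (1 + (-2 - 4)))² = (434 + (1 - 6))² = (434 - 5)² = 429² = 184041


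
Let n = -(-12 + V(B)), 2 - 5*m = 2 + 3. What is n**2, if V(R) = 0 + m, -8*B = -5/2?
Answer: 3969/25 ≈ 158.76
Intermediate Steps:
B = 5/16 (B = -(-5)/(8*2) = -1/8*(-5/2) = 5/16 ≈ 0.31250)
m = -3/5 (m = 2/5 - (2 + 3)/5 = 2/5 - 1/5*5 = 2/5 - 1 = -3/5 ≈ -0.60000)
V(R) = -3/5 (V(R) = 0 - 3/5 = -3/5)
n = 63/5 (n = -(-12 - 3/5) = -1*(-63/5) = 63/5 ≈ 12.600)
n**2 = (63/5)**2 = 3969/25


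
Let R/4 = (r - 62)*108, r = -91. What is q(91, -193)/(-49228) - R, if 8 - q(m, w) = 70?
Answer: 52480225/794 ≈ 66096.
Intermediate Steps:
q(m, w) = -62 (q(m, w) = 8 - 1*70 = 8 - 70 = -62)
R = -66096 (R = 4*((-91 - 62)*108) = 4*(-153*108) = 4*(-16524) = -66096)
q(91, -193)/(-49228) - R = -62/(-49228) - 1*(-66096) = -62*(-1/49228) + 66096 = 1/794 + 66096 = 52480225/794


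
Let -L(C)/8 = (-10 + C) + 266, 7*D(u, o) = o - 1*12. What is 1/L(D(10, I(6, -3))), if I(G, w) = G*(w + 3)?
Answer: -7/14240 ≈ -0.00049157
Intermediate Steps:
I(G, w) = G*(3 + w)
D(u, o) = -12/7 + o/7 (D(u, o) = (o - 1*12)/7 = (o - 12)/7 = (-12 + o)/7 = -12/7 + o/7)
L(C) = -2048 - 8*C (L(C) = -8*((-10 + C) + 266) = -8*(256 + C) = -2048 - 8*C)
1/L(D(10, I(6, -3))) = 1/(-2048 - 8*(-12/7 + (6*(3 - 3))/7)) = 1/(-2048 - 8*(-12/7 + (6*0)/7)) = 1/(-2048 - 8*(-12/7 + (⅐)*0)) = 1/(-2048 - 8*(-12/7 + 0)) = 1/(-2048 - 8*(-12/7)) = 1/(-2048 + 96/7) = 1/(-14240/7) = -7/14240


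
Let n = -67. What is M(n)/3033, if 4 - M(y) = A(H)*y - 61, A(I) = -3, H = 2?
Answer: -136/3033 ≈ -0.044840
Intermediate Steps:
M(y) = 65 + 3*y (M(y) = 4 - (-3*y - 61) = 4 - (-61 - 3*y) = 4 + (61 + 3*y) = 65 + 3*y)
M(n)/3033 = (65 + 3*(-67))/3033 = (65 - 201)*(1/3033) = -136*1/3033 = -136/3033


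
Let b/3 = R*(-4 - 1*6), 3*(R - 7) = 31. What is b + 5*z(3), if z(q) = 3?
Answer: -505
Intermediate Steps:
R = 52/3 (R = 7 + (⅓)*31 = 7 + 31/3 = 52/3 ≈ 17.333)
b = -520 (b = 3*(52*(-4 - 1*6)/3) = 3*(52*(-4 - 6)/3) = 3*((52/3)*(-10)) = 3*(-520/3) = -520)
b + 5*z(3) = -520 + 5*3 = -520 + 15 = -505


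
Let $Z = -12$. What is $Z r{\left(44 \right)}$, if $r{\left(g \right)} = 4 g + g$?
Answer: $-2640$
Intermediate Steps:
$r{\left(g \right)} = 5 g$
$Z r{\left(44 \right)} = - 12 \cdot 5 \cdot 44 = \left(-12\right) 220 = -2640$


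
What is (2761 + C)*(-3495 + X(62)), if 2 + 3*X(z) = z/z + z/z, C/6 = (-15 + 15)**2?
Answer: -9649695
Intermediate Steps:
C = 0 (C = 6*(-15 + 15)**2 = 6*0**2 = 6*0 = 0)
X(z) = 0 (X(z) = -2/3 + (z/z + z/z)/3 = -2/3 + (1 + 1)/3 = -2/3 + (1/3)*2 = -2/3 + 2/3 = 0)
(2761 + C)*(-3495 + X(62)) = (2761 + 0)*(-3495 + 0) = 2761*(-3495) = -9649695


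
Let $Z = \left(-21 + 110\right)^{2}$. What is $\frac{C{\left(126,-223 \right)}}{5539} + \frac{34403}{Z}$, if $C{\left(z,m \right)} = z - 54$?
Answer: $\frac{191128529}{43874419} \approx 4.3563$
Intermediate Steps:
$C{\left(z,m \right)} = -54 + z$
$Z = 7921$ ($Z = 89^{2} = 7921$)
$\frac{C{\left(126,-223 \right)}}{5539} + \frac{34403}{Z} = \frac{-54 + 126}{5539} + \frac{34403}{7921} = 72 \cdot \frac{1}{5539} + 34403 \cdot \frac{1}{7921} = \frac{72}{5539} + \frac{34403}{7921} = \frac{191128529}{43874419}$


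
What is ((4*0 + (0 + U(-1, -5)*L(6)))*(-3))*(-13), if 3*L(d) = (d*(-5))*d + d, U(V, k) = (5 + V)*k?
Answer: 45240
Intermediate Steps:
U(V, k) = k*(5 + V)
L(d) = -5*d²/3 + d/3 (L(d) = ((d*(-5))*d + d)/3 = ((-5*d)*d + d)/3 = (-5*d² + d)/3 = (d - 5*d²)/3 = -5*d²/3 + d/3)
((4*0 + (0 + U(-1, -5)*L(6)))*(-3))*(-13) = ((4*0 + (0 + (-5*(5 - 1))*((⅓)*6*(1 - 5*6))))*(-3))*(-13) = ((0 + (0 + (-5*4)*((⅓)*6*(1 - 30))))*(-3))*(-13) = ((0 + (0 - 20*6*(-29)/3))*(-3))*(-13) = ((0 + (0 - 20*(-58)))*(-3))*(-13) = ((0 + (0 + 1160))*(-3))*(-13) = ((0 + 1160)*(-3))*(-13) = (1160*(-3))*(-13) = -3480*(-13) = 45240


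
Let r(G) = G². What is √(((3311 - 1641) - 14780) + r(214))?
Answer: √32686 ≈ 180.79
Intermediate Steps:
√(((3311 - 1641) - 14780) + r(214)) = √(((3311 - 1641) - 14780) + 214²) = √((1670 - 14780) + 45796) = √(-13110 + 45796) = √32686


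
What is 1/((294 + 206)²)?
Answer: 1/250000 ≈ 4.0000e-6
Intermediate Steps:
1/((294 + 206)²) = 1/(500²) = 1/250000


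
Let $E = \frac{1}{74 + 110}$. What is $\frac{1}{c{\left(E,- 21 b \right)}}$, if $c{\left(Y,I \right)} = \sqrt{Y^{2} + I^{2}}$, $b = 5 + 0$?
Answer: $\frac{184 \sqrt{373262401}}{373262401} \approx 0.0095238$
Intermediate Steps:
$b = 5$
$E = \frac{1}{184} \approx 0.0054348$
$c{\left(Y,I \right)} = \sqrt{I^{2} + Y^{2}}$
$\frac{1}{c{\left(E,- 21 b \right)}} = \frac{1}{\sqrt{\left(\left(-21\right) 5\right)^{2} + \left(\frac{1}{184}\right)^{2}}} = \frac{1}{\sqrt{\left(-105\right)^{2} + \frac{1}{33856}}} = \frac{1}{\sqrt{11025 + \frac{1}{33856}}} = \frac{1}{\sqrt{\frac{373262401}{33856}}} = \frac{1}{\frac{1}{184} \sqrt{373262401}} = \frac{184 \sqrt{373262401}}{373262401}$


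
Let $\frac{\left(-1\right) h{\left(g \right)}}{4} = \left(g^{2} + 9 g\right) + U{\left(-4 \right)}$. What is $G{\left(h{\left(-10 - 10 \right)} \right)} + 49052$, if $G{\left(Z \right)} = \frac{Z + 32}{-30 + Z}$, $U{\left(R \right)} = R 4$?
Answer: $\frac{20749388}{423} \approx 49053.0$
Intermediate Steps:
$U{\left(R \right)} = 4 R$
$h{\left(g \right)} = 64 - 36 g - 4 g^{2}$ ($h{\left(g \right)} = - 4 \left(\left(g^{2} + 9 g\right) + 4 \left(-4\right)\right) = - 4 \left(\left(g^{2} + 9 g\right) - 16\right) = - 4 \left(-16 + g^{2} + 9 g\right) = 64 - 36 g - 4 g^{2}$)
$G{\left(Z \right)} = \frac{32 + Z}{-30 + Z}$
$G{\left(h{\left(-10 - 10 \right)} \right)} + 49052 = \frac{32 - \left(-64 + 4 \left(-10 - 10\right)^{2} + 36 \left(-10 - 10\right)\right)}{-30 - \left(-64 + 4 \left(-10 - 10\right)^{2} + 36 \left(-10 - 10\right)\right)} + 49052 = \frac{32 - \left(-784 + 1600\right)}{-30 - \left(-784 + 1600\right)} + 49052 = \frac{32 + \left(64 + 720 - 1600\right)}{-30 + \left(64 + 720 - 1600\right)} + 49052 = \frac{32 - 816}{-30 - 816} + 49052 = \frac{1}{-846} \left(-784\right) + 49052 = \left(- \frac{1}{846}\right) \left(-784\right) + 49052 = \frac{392}{423} + 49052 = \frac{20749388}{423}$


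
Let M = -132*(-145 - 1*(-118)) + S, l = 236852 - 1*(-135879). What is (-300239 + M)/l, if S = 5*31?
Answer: -296520/372731 ≈ -0.79553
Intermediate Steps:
S = 155
l = 372731 (l = 236852 + 135879 = 372731)
M = 3719 (M = -132*(-145 - 1*(-118)) + 155 = -132*(-145 + 118) + 155 = -132*(-27) + 155 = 3564 + 155 = 3719)
(-300239 + M)/l = (-300239 + 3719)/372731 = -296520*1/372731 = -296520/372731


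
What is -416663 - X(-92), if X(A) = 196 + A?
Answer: -416767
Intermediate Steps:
-416663 - X(-92) = -416663 - (196 - 92) = -416663 - 1*104 = -416663 - 104 = -416767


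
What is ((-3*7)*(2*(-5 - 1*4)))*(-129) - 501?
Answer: -49263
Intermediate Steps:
((-3*7)*(2*(-5 - 1*4)))*(-129) - 501 = -42*(-5 - 4)*(-129) - 501 = -42*(-9)*(-129) - 501 = -21*(-18)*(-129) - 501 = 378*(-129) - 501 = -48762 - 501 = -49263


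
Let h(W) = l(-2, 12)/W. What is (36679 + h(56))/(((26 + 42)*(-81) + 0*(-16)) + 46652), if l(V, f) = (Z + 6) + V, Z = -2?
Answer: 1027013/1152032 ≈ 0.89148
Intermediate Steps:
l(V, f) = 4 + V (l(V, f) = (-2 + 6) + V = 4 + V)
h(W) = 2/W (h(W) = (4 - 2)/W = 2/W)
(36679 + h(56))/(((26 + 42)*(-81) + 0*(-16)) + 46652) = (36679 + 2/56)/(((26 + 42)*(-81) + 0*(-16)) + 46652) = (36679 + 2*(1/56))/((68*(-81) + 0) + 46652) = (36679 + 1/28)/((-5508 + 0) + 46652) = 1027013/(28*(-5508 + 46652)) = (1027013/28)/41144 = (1027013/28)*(1/41144) = 1027013/1152032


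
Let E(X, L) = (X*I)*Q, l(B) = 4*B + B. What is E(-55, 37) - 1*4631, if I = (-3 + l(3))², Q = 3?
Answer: -28391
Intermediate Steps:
l(B) = 5*B
I = 144 (I = (-3 + 5*3)² = (-3 + 15)² = 12² = 144)
E(X, L) = 432*X (E(X, L) = (X*144)*3 = (144*X)*3 = 432*X)
E(-55, 37) - 1*4631 = 432*(-55) - 1*4631 = -23760 - 4631 = -28391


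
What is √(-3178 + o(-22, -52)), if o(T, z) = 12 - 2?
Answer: 12*I*√22 ≈ 56.285*I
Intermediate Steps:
o(T, z) = 10
√(-3178 + o(-22, -52)) = √(-3178 + 10) = √(-3168) = 12*I*√22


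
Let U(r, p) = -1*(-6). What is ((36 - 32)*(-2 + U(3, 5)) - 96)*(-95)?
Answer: 7600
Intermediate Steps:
U(r, p) = 6
((36 - 32)*(-2 + U(3, 5)) - 96)*(-95) = ((36 - 32)*(-2 + 6) - 96)*(-95) = (4*4 - 96)*(-95) = (16 - 96)*(-95) = -80*(-95) = 7600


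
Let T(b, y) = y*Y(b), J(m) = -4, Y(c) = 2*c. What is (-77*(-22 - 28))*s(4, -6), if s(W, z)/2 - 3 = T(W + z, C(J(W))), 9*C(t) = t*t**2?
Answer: 2179100/9 ≈ 2.4212e+5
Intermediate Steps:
C(t) = t**3/9 (C(t) = (t*t**2)/9 = t**3/9)
T(b, y) = 2*b*y (T(b, y) = y*(2*b) = 2*b*y)
s(W, z) = 6 - 256*W/9 - 256*z/9 (s(W, z) = 6 + 2*(2*(W + z)*((1/9)*(-4)**3)) = 6 + 2*(2*(W + z)*((1/9)*(-64))) = 6 + 2*(2*(W + z)*(-64/9)) = 6 + 2*(-128*W/9 - 128*z/9) = 6 + (-256*W/9 - 256*z/9) = 6 - 256*W/9 - 256*z/9)
(-77*(-22 - 28))*s(4, -6) = (-77*(-22 - 28))*(6 - 256/9*4 - 256/9*(-6)) = (-77*(-50))*(6 - 1024/9 + 512/3) = 3850*(566/9) = 2179100/9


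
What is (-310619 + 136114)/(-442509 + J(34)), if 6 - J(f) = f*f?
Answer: 174505/443659 ≈ 0.39333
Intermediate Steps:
J(f) = 6 - f² (J(f) = 6 - f*f = 6 - f²)
(-310619 + 136114)/(-442509 + J(34)) = (-310619 + 136114)/(-442509 + (6 - 1*34²)) = -174505/(-442509 + (6 - 1*1156)) = -174505/(-442509 + (6 - 1156)) = -174505/(-442509 - 1150) = -174505/(-443659) = -174505*(-1/443659) = 174505/443659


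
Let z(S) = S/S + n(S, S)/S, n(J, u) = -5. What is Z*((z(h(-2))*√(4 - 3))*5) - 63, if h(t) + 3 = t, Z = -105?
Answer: -1113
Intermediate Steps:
h(t) = -3 + t
z(S) = 1 - 5/S (z(S) = S/S - 5/S = 1 - 5/S)
Z*((z(h(-2))*√(4 - 3))*5) - 63 = -105*((-5 + (-3 - 2))/(-3 - 2))*√(4 - 3)*5 - 63 = -105*((-5 - 5)/(-5))*√1*5 - 63 = -105*-⅕*(-10)*1*5 - 63 = -105*2*1*5 - 63 = -210*5 - 63 = -105*10 - 63 = -1050 - 63 = -1113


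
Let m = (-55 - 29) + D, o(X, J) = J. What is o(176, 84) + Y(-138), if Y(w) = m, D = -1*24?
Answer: -24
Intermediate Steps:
D = -24
m = -108 (m = (-55 - 29) - 24 = -84 - 24 = -108)
Y(w) = -108
o(176, 84) + Y(-138) = 84 - 108 = -24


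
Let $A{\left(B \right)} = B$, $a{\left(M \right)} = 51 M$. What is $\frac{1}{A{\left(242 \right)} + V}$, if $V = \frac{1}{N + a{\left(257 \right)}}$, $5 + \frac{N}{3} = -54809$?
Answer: $\frac{151335}{36623069} \approx 0.0041322$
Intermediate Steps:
$N = -164442$ ($N = -15 + 3 \left(-54809\right) = -15 - 164427 = -164442$)
$V = - \frac{1}{151335}$ ($V = \frac{1}{-164442 + 51 \cdot 257} = \frac{1}{-164442 + 13107} = \frac{1}{-151335} = - \frac{1}{151335} \approx -6.6079 \cdot 10^{-6}$)
$\frac{1}{A{\left(242 \right)} + V} = \frac{1}{242 - \frac{1}{151335}} = \frac{1}{\frac{36623069}{151335}} = \frac{151335}{36623069}$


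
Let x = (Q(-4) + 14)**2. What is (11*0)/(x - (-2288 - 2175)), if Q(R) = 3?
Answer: 0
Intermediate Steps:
x = 289 (x = (3 + 14)**2 = 17**2 = 289)
(11*0)/(x - (-2288 - 2175)) = (11*0)/(289 - (-2288 - 2175)) = 0/(289 - 1*(-4463)) = 0/(289 + 4463) = 0/4752 = 0*(1/4752) = 0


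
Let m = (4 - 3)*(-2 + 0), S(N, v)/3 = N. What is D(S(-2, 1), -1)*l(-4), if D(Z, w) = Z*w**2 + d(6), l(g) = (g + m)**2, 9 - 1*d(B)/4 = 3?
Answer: 648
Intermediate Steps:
d(B) = 24 (d(B) = 36 - 4*3 = 36 - 12 = 24)
S(N, v) = 3*N
m = -2 (m = 1*(-2) = -2)
l(g) = (-2 + g)**2 (l(g) = (g - 2)**2 = (-2 + g)**2)
D(Z, w) = 24 + Z*w**2 (D(Z, w) = Z*w**2 + 24 = 24 + Z*w**2)
D(S(-2, 1), -1)*l(-4) = (24 + (3*(-2))*(-1)**2)*(-2 - 4)**2 = (24 - 6*1)*(-6)**2 = (24 - 6)*36 = 18*36 = 648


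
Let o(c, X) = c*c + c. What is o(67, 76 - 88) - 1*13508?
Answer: -8952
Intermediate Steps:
o(c, X) = c + c**2 (o(c, X) = c**2 + c = c + c**2)
o(67, 76 - 88) - 1*13508 = 67*(1 + 67) - 1*13508 = 67*68 - 13508 = 4556 - 13508 = -8952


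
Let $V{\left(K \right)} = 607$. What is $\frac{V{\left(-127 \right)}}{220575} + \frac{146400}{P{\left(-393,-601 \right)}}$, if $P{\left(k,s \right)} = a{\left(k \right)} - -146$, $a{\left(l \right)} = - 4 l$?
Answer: $\frac{16146611413}{189473925} \approx 85.218$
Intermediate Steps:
$P{\left(k,s \right)} = 146 - 4 k$ ($P{\left(k,s \right)} = - 4 k - -146 = - 4 k + 146 = 146 - 4 k$)
$\frac{V{\left(-127 \right)}}{220575} + \frac{146400}{P{\left(-393,-601 \right)}} = \frac{607}{220575} + \frac{146400}{146 - -1572} = 607 \cdot \frac{1}{220575} + \frac{146400}{146 + 1572} = \frac{607}{220575} + \frac{146400}{1718} = \frac{607}{220575} + 146400 \cdot \frac{1}{1718} = \frac{607}{220575} + \frac{73200}{859} = \frac{16146611413}{189473925}$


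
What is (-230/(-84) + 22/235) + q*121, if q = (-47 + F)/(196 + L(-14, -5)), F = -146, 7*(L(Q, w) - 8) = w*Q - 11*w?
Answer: -1570053973/15328110 ≈ -102.43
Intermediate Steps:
L(Q, w) = 8 - 11*w/7 + Q*w/7 (L(Q, w) = 8 + (w*Q - 11*w)/7 = 8 + (Q*w - 11*w)/7 = 8 + (-11*w + Q*w)/7 = 8 + (-11*w/7 + Q*w/7) = 8 - 11*w/7 + Q*w/7)
q = -1351/1553 (q = (-47 - 146)/(196 + (8 - 11/7*(-5) + (⅐)*(-14)*(-5))) = -193/(196 + (8 + 55/7 + 10)) = -193/(196 + 181/7) = -193/1553/7 = -193*7/1553 = -1351/1553 ≈ -0.86993)
(-230/(-84) + 22/235) + q*121 = (-230/(-84) + 22/235) - 1351/1553*121 = (-230*(-1/84) + 22*(1/235)) - 163471/1553 = (115/42 + 22/235) - 163471/1553 = 27949/9870 - 163471/1553 = -1570053973/15328110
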